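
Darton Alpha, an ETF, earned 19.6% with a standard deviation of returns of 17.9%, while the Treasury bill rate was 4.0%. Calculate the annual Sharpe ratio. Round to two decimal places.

Sharpe = (Rp − Rf) / σp = (19.6% − 4.0%) / 17.9% = 15.60% / 17.9% = 0.8715

0.87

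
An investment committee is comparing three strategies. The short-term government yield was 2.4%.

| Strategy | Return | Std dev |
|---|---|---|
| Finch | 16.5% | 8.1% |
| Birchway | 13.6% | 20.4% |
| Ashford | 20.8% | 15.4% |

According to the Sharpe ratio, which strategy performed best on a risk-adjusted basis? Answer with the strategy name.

Finch

Finch: Sharpe ratio = (16.5% − 2.4%) / 8.1% = 1.741
Birchway: Sharpe ratio = (13.6% − 2.4%) / 20.4% = 0.549
Ashford: Sharpe ratio = (20.8% − 2.4%) / 15.4% = 1.195
Highest: Finch (1.741).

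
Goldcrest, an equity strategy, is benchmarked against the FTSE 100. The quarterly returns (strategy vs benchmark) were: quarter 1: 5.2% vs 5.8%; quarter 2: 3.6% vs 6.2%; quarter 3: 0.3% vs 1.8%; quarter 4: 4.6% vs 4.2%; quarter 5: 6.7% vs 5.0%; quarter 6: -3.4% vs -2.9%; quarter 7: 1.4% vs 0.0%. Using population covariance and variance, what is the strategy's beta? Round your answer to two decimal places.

0.92

r̄p = 2.6286%,  r̄m = 2.8714%
Cov = Σ(rp − r̄p)(rm − r̄m) / 7 = 8.9808
Var(rm) = Σ(rm − r̄m)² / 7 = 9.8078
β = Cov / Var = 8.9808 / 9.8078 = 0.9157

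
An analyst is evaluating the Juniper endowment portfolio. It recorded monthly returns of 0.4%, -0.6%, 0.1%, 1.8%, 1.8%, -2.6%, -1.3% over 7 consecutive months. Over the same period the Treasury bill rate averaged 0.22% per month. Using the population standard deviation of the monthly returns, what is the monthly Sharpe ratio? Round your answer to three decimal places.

r̄ = (0.4 − 0.6 + 0.1 + 1.8 + 1.8 − 2.6 − 1.3) / 7 = -0.0571%
Σ(r − r̄)² = (0.4 − (-0.0571))² + (-0.6 − (-0.0571))² + … = 15.4371
σ = √[15.4371 / 7] = 1.4850%
Sharpe = (r̄ − rf) / σ = (-0.0571 − 0.22) / 1.4850 = -0.2771 / 1.4850 = -0.1866

-0.187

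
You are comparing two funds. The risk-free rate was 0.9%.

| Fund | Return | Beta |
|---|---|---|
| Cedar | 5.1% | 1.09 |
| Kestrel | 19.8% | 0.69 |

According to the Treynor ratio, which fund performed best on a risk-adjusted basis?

Cedar: Treynor = (5.1% − 0.9%) / 1.09 = 3.853
Kestrel: Treynor = (19.8% − 0.9%) / 0.69 = 27.391
Highest: Kestrel (27.391).

Kestrel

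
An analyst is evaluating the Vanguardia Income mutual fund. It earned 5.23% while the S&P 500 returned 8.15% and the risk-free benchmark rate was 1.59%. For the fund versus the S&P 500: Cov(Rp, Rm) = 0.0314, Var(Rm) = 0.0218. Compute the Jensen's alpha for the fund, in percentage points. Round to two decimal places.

-5.81

β = Cov / Var = 0.0314 / 0.0218 = 1.4404
E[R] = Rf + β(Rm − Rf) = 1.59% + 1.4404 × (8.15% − 1.59%) = 11.0390%
α = Rp − E[R] = 5.23% − 11.0390% = -5.8090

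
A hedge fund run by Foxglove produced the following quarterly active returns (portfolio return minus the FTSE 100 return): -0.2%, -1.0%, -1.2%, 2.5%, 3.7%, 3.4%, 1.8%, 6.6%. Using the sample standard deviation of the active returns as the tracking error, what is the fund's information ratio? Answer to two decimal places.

Mean return r̄ = 15.60 / 8 = 1.9500%
Sample std dev = √[50.3600 / 7] = 2.6822%
IR = r̄ / tracking error = 1.9500 / 2.6822 = 0.7270

0.73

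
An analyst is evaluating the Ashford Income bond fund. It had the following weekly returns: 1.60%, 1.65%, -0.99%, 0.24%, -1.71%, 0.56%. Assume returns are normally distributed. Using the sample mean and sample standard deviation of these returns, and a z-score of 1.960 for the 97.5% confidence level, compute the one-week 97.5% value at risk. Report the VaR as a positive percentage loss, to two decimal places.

2.44

Mean return r̄ = 1.350 / 6 = 0.2250%
Sample std dev = √[9.2542 / 5] = 1.3605%
VaR = −(r̄ − z·σ) = −(0.2250 − 1.960 × 1.3605) = −(-2.4416) = 2.4416%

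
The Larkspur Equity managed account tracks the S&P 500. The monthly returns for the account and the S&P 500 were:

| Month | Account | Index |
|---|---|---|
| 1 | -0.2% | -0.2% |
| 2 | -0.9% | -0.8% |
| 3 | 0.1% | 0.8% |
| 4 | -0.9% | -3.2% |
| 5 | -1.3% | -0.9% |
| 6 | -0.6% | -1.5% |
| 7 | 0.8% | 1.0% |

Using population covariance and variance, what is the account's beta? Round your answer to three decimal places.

0.368

r̄p = -0.4286%,  r̄m = -0.6857%
Cov = Σ(rp − r̄p)(rm − r̄m) / 7 = 0.6476
Var(rm) = Σ(rm − r̄m)² / 7 = 1.7612
β = Cov / Var = 0.6476 / 1.7612 = 0.3677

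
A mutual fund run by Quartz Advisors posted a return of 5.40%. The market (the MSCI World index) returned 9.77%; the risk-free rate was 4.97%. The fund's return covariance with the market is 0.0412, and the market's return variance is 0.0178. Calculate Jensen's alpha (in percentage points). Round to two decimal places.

β = Cov / Var = 0.0412 / 0.0178 = 2.3146
E[R] = Rf + β(Rm − Rf) = 4.97% + 2.3146 × (9.77% − 4.97%) = 16.0801%
α = Rp − E[R] = 5.40% − 16.0801% = -10.6801

-10.68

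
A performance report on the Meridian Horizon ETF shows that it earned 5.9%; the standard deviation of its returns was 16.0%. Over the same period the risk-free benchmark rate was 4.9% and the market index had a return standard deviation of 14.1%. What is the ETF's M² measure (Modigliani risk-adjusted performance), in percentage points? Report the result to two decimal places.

Sharpe = (Rp − Rf) / σp = (5.9% − 4.9%) / 16.0% = 0.0625
M² = Rf + Sharpe × σm = 4.9% + 0.0625 × 14.1% = 5.7813%

5.78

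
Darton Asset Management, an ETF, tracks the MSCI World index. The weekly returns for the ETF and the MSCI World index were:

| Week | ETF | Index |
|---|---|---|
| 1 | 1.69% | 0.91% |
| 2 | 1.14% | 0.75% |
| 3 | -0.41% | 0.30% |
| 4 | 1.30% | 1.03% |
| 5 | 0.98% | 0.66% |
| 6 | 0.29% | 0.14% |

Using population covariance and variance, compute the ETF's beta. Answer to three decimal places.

r̄p = 0.8317%,  r̄m = 0.6317%
Cov = Σ(rp − r̄p)(rm − r̄m) / 6 = 0.1907
Var(rm) = Σ(rm − r̄m)² / 6 = 0.1004
β = Cov / Var = 0.1907 / 0.1004 = 1.8994

1.899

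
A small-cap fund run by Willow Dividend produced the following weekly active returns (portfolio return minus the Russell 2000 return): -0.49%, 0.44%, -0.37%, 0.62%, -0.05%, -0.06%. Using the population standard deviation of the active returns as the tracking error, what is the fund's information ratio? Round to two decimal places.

0.04

Mean return r̄ = 0.090 / 6 = 0.0150%
Population σ = √[Σ(r − r̄)² / 6] = √[0.9598 / 6] = √0.1600 = 0.4000%
IR = r̄ / tracking error = 0.0150 / 0.4000 = 0.0375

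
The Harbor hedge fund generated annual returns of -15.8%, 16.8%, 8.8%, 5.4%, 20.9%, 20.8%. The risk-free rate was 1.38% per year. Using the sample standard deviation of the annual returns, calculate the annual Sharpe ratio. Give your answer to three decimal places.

r̄ = (-15.8 + 16.8 + 8.8 + 5.4 + 20.9 + 20.8) / 6 = 56.90 / 6 = 9.4833%
Σ(r − r̄)² = (-15.8 − 9.4833)² + (16.8 − 9.4833)² + … = 968.3283
sample σ = √(968.3283 / 5) = √193.6657 = 13.9164%
Sharpe = (r̄ − rf) / σ = (9.4833 − 1.38) / 13.9164 = 8.1033 / 13.9164 = 0.5823

0.582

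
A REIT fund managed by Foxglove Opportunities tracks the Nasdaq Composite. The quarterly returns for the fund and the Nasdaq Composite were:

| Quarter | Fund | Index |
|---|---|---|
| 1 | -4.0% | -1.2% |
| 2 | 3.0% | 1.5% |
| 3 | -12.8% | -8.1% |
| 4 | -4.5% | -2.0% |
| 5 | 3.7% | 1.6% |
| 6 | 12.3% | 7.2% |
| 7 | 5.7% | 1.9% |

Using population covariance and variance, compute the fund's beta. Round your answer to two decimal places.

r̄p = 0.4857%,  r̄m = 0.1286%
Cov = Σ(rp − r̄p)(rm − r̄m) / 7 = 32.4076
Var(rm) = Σ(rm − r̄m)² / 7 = 18.7420
β = Cov / Var = 32.4076 / 18.7420 = 1.7291

1.73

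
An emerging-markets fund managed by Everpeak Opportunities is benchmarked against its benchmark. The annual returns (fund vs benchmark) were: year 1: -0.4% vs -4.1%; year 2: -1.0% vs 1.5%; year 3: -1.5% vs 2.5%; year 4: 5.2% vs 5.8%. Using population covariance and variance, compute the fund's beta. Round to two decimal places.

r̄p = 0.5750%,  r̄m = 1.4250%
Cov = Σ(rp − r̄p)(rm − r̄m) / 4 = 5.8181
Var(rm) = Σ(rm − r̄m)² / 4 = 12.7069
β = Cov / Var = 5.8181 / 12.7069 = 0.4579

0.46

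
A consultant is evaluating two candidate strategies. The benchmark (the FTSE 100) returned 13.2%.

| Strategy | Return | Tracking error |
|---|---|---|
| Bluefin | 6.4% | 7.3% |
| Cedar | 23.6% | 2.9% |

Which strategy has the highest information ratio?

Bluefin: IR = (6.4% − 13.2%) / 7.3% = -0.932
Cedar: IR = (23.6% − 13.2%) / 2.9% = 3.586
Highest: Cedar (3.586).

Cedar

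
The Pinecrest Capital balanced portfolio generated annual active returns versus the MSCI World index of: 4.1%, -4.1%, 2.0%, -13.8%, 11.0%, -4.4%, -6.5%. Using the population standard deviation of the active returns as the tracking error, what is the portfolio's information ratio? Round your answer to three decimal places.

-0.224

μ = (4.1 − 4.1 + 2 − 13.8 + 11 − 4.4 − 6.5) / 7 = -11.70 / 7 = -1.6714%
Σ(r − μ)² = 391.1143; population σ = √(391.1143/7) = 7.4749%
IR = μ / tracking error = -1.6714 / 7.4749 = -0.2236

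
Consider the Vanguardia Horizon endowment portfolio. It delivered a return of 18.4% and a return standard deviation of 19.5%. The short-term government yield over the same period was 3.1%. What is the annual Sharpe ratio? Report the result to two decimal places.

0.78

Sharpe = (Rp − Rf) / σp = (18.4% − 3.1%) / 19.5% = 15.30% / 19.5% = 0.7846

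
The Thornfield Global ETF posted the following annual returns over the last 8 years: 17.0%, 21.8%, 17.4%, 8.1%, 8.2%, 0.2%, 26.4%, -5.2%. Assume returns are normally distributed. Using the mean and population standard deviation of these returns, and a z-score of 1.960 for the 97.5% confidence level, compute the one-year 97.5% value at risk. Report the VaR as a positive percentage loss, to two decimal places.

8.13

Mean return r̄ = 93.90 / 8 = 11.7375%
Population σ = √[Σ(r − r̄)² / 8] = √[821.7388 / 8] = √102.7174 = 10.1350%
VaR = −(r̄ − z·σ) = −(11.7375 − 1.960 × 10.1350) = −(-8.1271) = 8.1271%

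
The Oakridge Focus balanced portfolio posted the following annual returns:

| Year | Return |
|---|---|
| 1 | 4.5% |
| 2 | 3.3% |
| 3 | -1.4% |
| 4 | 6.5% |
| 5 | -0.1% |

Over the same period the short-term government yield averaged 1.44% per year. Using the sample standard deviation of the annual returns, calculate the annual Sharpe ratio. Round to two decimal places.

r̄ = (4.5 + 3.3 − 1.4 + 6.5 − 0.1) / 5 = 12.80 / 5 = 2.5600%
Σ(r − r̄)² = 42.5920; sample σ = √(42.5920/4) = 3.2631%
Sharpe = (r̄ − rf) / σ = (2.5600 − 1.44) / 3.2631 = 1.1200 / 3.2631 = 0.3432

0.34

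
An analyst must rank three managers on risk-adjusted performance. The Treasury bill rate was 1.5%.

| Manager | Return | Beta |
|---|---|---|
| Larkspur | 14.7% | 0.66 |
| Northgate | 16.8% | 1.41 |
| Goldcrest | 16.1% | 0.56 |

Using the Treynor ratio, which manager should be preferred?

Larkspur: Treynor = (14.7% − 1.5%) / 0.66 = 20.000
Northgate: Treynor = (16.8% − 1.5%) / 1.41 = 10.851
Goldcrest: Treynor = (16.1% − 1.5%) / 0.56 = 26.071
Highest: Goldcrest (26.071).

Goldcrest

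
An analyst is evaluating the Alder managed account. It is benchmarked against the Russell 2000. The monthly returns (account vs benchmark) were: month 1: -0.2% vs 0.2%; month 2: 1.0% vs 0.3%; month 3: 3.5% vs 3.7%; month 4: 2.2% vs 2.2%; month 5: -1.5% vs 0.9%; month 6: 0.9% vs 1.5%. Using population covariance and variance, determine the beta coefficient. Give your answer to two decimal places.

1.07

r̄p = 0.9833%,  r̄m = 1.4667%
Cov = Σ(rp − r̄p)(rm − r̄m) / 6 = 1.5661
Var(rm) = Σ(rm − r̄m)² / 6 = 1.4689
β = Cov / Var = 1.5661 / 1.4689 = 1.0662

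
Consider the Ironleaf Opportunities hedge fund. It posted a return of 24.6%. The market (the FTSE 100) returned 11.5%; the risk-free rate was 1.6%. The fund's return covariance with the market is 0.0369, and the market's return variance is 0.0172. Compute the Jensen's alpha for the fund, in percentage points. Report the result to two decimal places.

1.76

β = Cov / Var = 0.0369 / 0.0172 = 2.1453
E[R] = Rf + β(Rm − Rf) = 1.6% + 2.1453 × (11.5% − 1.6%) = 22.8385%
α = Rp − E[R] = 24.6% − 22.8385% = 1.7615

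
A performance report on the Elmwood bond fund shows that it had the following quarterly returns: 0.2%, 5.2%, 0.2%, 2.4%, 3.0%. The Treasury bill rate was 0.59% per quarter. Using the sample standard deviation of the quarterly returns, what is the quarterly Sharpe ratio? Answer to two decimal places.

μ = (0.2 + 5.2 + 0.2 + 2.4 + 3) / 5 = 2.2000%
Σ(r − μ)² = 17.6800; sample σ = √(17.6800/4) = 2.1024%
Sharpe = (μ − rf) / σ = (2.2000 − 0.59) / 2.1024 = 1.6100 / 2.1024 = 0.7658

0.77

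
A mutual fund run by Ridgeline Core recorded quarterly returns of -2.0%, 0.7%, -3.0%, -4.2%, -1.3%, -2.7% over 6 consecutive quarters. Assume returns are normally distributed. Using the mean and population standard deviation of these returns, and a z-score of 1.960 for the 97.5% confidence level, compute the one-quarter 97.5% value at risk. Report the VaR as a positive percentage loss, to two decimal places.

5.08

r̄ = (-2 + 0.7 − 3 − 4.2 − 1.3 − 2.7) / 6 = -12.50 / 6 = -2.0833%
Σ(r − r̄)² = (-2 − (-2.0833))² + (0.7 − (-2.0833))² + … = 14.0683
population σ = √(14.0683 / 6) = √2.3447 = 1.5312%
VaR = −(r̄ − z·σ) = −(-2.0833 − 1.960 × 1.5312) = −(-5.0845) = 5.0845%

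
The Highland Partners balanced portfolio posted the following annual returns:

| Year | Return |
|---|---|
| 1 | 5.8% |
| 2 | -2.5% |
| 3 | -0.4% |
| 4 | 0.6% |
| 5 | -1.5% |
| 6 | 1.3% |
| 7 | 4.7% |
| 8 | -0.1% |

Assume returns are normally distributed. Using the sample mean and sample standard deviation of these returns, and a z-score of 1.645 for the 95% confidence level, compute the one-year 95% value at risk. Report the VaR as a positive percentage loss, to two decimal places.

3.77

r̄ = (5.8 − 2.5 − 0.4 + 0.6 − 1.5 + 1.3 + 4.7 − 0.1) / 8 = 7.90 / 8 = 0.9875%
Sample std dev = √[58.6488 / 7] = 2.8945%
VaR = −(r̄ − z·σ) = −(0.9875 − 1.645 × 2.8945) = −(-3.7740) = 3.7740%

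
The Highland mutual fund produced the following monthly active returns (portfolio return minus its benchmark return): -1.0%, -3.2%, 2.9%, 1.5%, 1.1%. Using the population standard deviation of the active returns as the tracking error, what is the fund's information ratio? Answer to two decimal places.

0.12

r̄ = (-1 − 3.2 + 2.9 + 1.5 + 1.1) / 5 = 0.2600%
Σ(r − r̄)² = 22.7720; population σ = √(22.7720/5) = 2.1341%
IR = r̄ / tracking error = 0.2600 / 2.1341 = 0.1218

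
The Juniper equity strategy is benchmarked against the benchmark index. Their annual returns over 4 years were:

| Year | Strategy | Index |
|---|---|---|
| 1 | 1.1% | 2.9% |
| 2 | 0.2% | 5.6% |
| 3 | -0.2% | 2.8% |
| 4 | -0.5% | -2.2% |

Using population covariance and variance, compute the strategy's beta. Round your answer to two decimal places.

0.11

r̄p = 0.1500%,  r̄m = 2.2750%
Cov = Σ(rp − r̄p)(rm − r̄m) / 4 = 0.8713
Var(rm) = Σ(rm − r̄m)² / 4 = 7.9369
β = Cov / Var = 0.8713 / 7.9369 = 0.1098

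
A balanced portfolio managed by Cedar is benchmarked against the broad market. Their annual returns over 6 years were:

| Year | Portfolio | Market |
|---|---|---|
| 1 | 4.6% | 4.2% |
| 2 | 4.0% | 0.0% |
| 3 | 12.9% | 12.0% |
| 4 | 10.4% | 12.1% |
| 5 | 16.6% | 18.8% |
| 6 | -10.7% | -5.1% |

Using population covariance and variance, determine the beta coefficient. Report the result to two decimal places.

r̄p = 6.3000%,  r̄m = 7.0000%
Cov = Σ(rp − r̄p)(rm − r̄m) / 6 = 67.0017
Var(rm) = Σ(rm − r̄m)² / 6 = 65.5833
β = Cov / Var = 67.0017 / 65.5833 = 1.0216

1.02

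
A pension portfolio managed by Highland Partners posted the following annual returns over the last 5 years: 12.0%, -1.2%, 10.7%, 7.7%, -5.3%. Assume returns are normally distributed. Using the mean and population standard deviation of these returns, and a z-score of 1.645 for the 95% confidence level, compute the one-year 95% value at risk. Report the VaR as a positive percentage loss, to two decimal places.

r̄ = (12 − 1.2 + 10.7 + 7.7 − 5.3) / 5 = 4.7800%
Population std dev = √[233.0680 / 5] = 6.8274%
VaR = −(r̄ − z·σ) = −(4.7800 − 1.645 × 6.8274) = −(-6.4511) = 6.4511%

6.45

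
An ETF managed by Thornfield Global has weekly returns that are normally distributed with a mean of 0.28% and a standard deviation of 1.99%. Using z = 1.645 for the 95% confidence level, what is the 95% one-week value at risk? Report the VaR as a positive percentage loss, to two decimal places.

2.99

VaR (as % loss) = −(μ − z·σ) = −(0.28% − 1.645 × 1.99%) = −(-2.99355%) = 2.99355%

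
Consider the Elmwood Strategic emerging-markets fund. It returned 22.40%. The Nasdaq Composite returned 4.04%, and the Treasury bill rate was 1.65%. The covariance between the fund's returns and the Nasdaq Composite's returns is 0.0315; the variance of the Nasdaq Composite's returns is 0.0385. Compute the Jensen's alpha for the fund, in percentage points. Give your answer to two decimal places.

β = Cov / Var = 0.0315 / 0.0385 = 0.8182
E[R] = Rf + β(Rm − Rf) = 1.65% + 0.8182 × (4.04% − 1.65%) = 3.6055%
α = Rp − E[R] = 22.40% − 3.6055% = 18.7945

18.79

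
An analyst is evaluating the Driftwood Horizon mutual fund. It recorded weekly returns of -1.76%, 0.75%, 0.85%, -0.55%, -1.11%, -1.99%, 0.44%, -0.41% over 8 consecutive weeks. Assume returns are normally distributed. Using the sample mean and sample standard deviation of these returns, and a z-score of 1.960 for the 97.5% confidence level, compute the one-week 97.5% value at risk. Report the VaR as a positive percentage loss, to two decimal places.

Mean return r̄ = -3.780 / 8 = -0.4725%
Sample σ = √[Σ(r − r̄)² / 7] = √[8.4530 / 7] = √1.2076 = 1.0989%
VaR = −(r̄ − z·σ) = −(-0.4725 − 1.960 × 1.0989) = −(-2.6263) = 2.6263%

2.63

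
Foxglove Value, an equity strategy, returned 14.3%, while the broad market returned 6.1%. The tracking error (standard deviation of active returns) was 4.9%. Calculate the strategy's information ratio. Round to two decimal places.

IR = (Rp − Rb) / TE = (14.3% − 6.1%) / 4.9% = 8.20% / 4.9% = 1.6735

1.67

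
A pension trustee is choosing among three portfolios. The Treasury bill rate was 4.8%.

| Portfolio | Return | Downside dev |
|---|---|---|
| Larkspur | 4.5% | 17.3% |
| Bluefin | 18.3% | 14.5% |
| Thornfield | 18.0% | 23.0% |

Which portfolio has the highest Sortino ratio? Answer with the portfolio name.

Larkspur: Sortino ratio = (4.5% − 4.8%) / 17.3% = -0.017
Bluefin: Sortino ratio = (18.3% − 4.8%) / 14.5% = 0.931
Thornfield: Sortino ratio = (18.0% − 4.8%) / 23.0% = 0.574
Highest: Bluefin (0.931).

Bluefin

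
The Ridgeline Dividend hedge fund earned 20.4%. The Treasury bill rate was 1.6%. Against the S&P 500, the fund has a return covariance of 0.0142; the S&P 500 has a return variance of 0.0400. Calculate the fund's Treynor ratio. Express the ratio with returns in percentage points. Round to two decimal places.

β = Cov / Var = 0.0142 / 0.0400 = 0.3550
Treynor = (Rp − Rf) / β = (20.4% − 1.6%) / 0.3550 = 18.80 / 0.3550 = 52.9577

52.96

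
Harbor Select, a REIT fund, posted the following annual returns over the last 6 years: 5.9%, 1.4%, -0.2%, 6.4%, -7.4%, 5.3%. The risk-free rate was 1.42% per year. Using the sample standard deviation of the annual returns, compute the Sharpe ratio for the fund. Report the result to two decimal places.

Mean return μ = 11.40 / 6 = 1.9000%
Sample σ = √[Σ(r − μ)² / 5] = √[138.9600 / 5] = √27.7920 = 5.2718%
Sharpe = (μ − rf) / σ = (1.9000 − 1.42) / 5.2718 = 0.4800 / 5.2718 = 0.0911

0.09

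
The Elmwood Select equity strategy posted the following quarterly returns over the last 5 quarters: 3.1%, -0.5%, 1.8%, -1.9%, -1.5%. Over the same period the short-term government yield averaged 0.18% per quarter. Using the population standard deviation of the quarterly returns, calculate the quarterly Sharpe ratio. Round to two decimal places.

μ = (3.1 − 0.5 + 1.8 − 1.9 − 1.5) / 5 = 1.00 / 5 = 0.2000%
Population std dev = √[18.7600 / 5] = 1.9370%
Sharpe = (μ − rf) / σ = (0.2000 − 0.18) / 1.9370 = 0.0200 / 1.9370 = 0.0103

0.01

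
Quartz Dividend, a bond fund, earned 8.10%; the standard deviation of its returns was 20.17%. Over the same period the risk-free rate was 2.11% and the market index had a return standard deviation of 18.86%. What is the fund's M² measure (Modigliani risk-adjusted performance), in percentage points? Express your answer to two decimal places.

Sharpe = (Rp − Rf) / σp = (8.10% − 2.11%) / 20.17% = 0.2970
M² = Rf + Sharpe × σm = 2.11% + 0.2970 × 18.86% = 7.7114%

7.71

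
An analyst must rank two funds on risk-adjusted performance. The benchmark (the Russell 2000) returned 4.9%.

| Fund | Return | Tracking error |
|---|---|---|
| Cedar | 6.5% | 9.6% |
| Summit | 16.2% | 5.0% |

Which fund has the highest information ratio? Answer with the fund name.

Cedar: IR = (6.5% − 4.9%) / 9.6% = 0.167
Summit: IR = (16.2% − 4.9%) / 5.0% = 2.260
Highest: Summit (2.260).

Summit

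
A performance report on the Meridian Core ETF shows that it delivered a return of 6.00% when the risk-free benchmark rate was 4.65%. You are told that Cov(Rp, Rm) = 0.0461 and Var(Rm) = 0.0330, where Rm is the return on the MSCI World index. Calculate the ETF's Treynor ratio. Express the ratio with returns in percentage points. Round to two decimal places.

β = Cov / Var = 0.0461 / 0.0330 = 1.3970
Treynor = (Rp − Rf) / β = (6.00% − 4.65%) / 1.3970 = 1.35 / 1.3970 = 0.9664

0.97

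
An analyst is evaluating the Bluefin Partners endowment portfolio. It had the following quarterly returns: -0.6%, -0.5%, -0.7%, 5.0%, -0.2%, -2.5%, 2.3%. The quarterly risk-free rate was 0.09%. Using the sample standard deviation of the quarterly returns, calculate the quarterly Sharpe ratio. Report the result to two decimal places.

0.13

r̄ = (-0.6 − 0.5 − 0.7 + 5 − 0.2 − 2.5 + 2.3) / 7 = 0.4000%
Σ(r − r̄)² = (-0.6 − 0.4000)² + (-0.5 − 0.4000)² + (-0.7 − 0.4000)² + … = 36.5600
sample σ = √(36.5600 / 6) = √6.0933 = 2.4685%
Sharpe = (r̄ − rf) / σ = (0.4000 − 0.09) / 2.4685 = 0.3100 / 2.4685 = 0.1256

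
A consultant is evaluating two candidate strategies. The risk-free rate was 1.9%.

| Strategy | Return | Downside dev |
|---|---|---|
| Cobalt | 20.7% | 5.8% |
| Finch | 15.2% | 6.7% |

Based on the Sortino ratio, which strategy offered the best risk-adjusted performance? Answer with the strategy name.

Cobalt: Sortino ratio = (20.7% − 1.9%) / 5.8% = 3.241
Finch: Sortino ratio = (15.2% − 1.9%) / 6.7% = 1.985
Highest: Cobalt (3.241).

Cobalt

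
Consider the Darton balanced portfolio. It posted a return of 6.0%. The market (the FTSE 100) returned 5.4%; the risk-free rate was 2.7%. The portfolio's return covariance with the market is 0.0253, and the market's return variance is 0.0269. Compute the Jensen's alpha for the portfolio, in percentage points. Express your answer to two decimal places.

0.76

β = Cov / Var = 0.0253 / 0.0269 = 0.9405
E[R] = Rf + β(Rm − Rf) = 2.7% + 0.9405 × (5.4% − 2.7%) = 5.2394%
α = Rp − E[R] = 6.0% − 5.2394% = 0.7606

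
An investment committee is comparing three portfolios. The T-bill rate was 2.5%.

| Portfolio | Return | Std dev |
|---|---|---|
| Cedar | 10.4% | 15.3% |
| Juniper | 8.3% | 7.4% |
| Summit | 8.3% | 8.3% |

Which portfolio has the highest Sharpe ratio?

Cedar: Sharpe ratio = (10.4% − 2.5%) / 15.3% = 0.516
Juniper: Sharpe ratio = (8.3% − 2.5%) / 7.4% = 0.784
Summit: Sharpe ratio = (8.3% − 2.5%) / 8.3% = 0.699
Highest: Juniper (0.784).

Juniper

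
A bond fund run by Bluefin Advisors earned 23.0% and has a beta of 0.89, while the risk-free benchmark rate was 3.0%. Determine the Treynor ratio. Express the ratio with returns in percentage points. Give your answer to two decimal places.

Treynor = (Rp − Rf) / β = (23.0% − 3.0%) / 0.89 = 20.00 / 0.89 = 22.4719

22.47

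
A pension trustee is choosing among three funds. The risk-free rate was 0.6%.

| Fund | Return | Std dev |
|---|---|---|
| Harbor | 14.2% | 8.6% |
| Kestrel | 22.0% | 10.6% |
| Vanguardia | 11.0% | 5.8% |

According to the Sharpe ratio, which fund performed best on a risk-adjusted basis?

Kestrel

Harbor: Sharpe ratio = (14.2% − 0.6%) / 8.6% = 1.581
Kestrel: Sharpe ratio = (22.0% − 0.6%) / 10.6% = 2.019
Vanguardia: Sharpe ratio = (11.0% − 0.6%) / 5.8% = 1.793
Highest: Kestrel (2.019).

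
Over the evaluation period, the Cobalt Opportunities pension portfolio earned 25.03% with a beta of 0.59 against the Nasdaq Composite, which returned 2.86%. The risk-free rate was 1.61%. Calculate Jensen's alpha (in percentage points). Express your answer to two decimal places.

22.68

CAPM expected return = Rf + β(Rm − Rf) = 1.61% + 0.59 × (2.86% − 1.61%) = 1.61 + 0.59 × 1.25 = 2.3475%
Jensen's α = Rp − E[R] = 25.03% − 2.3475% = 22.6825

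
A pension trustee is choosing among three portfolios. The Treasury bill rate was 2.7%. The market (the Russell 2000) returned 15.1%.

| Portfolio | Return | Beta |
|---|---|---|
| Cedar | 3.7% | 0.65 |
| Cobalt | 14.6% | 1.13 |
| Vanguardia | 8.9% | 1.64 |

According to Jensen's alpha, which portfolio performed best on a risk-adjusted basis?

Cedar: α = 3.7% − [2.7% + 0.65 × (15.1% − 2.7%)] = -7.060
Cobalt: α = 14.6% − [2.7% + 1.13 × (15.1% − 2.7%)] = -2.112
Vanguardia: α = 8.9% − [2.7% + 1.64 × (15.1% − 2.7%)] = -14.136
Highest: Cobalt (-2.112).

Cobalt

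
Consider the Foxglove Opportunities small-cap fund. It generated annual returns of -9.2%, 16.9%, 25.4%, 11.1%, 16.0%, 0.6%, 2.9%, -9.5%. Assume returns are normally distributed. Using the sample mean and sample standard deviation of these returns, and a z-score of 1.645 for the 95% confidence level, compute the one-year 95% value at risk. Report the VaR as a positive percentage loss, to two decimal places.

r̄ = (-9.2 + 16.9 + 25.4 + 11.1 + 16 + 0.6 + 2.9 − 9.5) / 8 = 54.20 / 8 = 6.7750%
Σ(r − r̄)² = (-9.2 − 6.7750)² + (16.9 − 6.7750)² + … = 1126.4350
sample σ = √(1126.4350 / 7) = √160.9193 = 12.6854%
VaR = −(r̄ − z·σ) = −(6.7750 − 1.645 × 12.6854) = −(-14.0925) = 14.0925%

14.09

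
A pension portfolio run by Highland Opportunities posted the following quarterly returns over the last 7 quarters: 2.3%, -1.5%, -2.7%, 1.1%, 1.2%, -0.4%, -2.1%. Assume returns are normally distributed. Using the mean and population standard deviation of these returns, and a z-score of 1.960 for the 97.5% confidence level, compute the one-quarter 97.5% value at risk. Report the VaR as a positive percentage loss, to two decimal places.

3.73

r̄ = (2.3 − 1.5 − 2.7 + 1.1 + 1.2 − 0.4 − 2.1) / 7 = -0.3000%
Σ(r − r̄)² = (2.3 − (-0.3000))² + (-1.5 − (-0.3000))² + … = 21.4200
population σ = √(21.4200 / 7) = √3.0600 = 1.7493%
VaR = −(r̄ − z·σ) = −(-0.3000 − 1.960 × 1.7493) = −(-3.7286) = 3.7286%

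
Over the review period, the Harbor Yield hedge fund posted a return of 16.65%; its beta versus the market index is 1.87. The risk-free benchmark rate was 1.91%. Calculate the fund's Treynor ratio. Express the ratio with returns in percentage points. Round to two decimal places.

Treynor = (Rp − Rf) / β = (16.65% − 1.91%) / 1.87 = 14.74 / 1.87 = 7.8824

7.88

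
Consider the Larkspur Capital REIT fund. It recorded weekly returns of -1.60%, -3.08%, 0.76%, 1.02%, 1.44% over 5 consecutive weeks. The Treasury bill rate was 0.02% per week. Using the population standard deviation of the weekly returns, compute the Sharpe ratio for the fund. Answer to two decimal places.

μ = (-1.6 − 3.08 + 0.76 + 1.02 + 1.44) / 5 = -0.2920%
Σ(r − μ)² = (-1.6 − (-0.2920))² + (-3.08 − (-0.2920))² + (0.76 − (-0.2920))² + … = 15.3117
σ = √[15.3117 / 5] = 1.7500%
Sharpe = (μ − rf) / σ = (-0.2920 − 0.02) / 1.7500 = -0.3120 / 1.7500 = -0.1783

-0.18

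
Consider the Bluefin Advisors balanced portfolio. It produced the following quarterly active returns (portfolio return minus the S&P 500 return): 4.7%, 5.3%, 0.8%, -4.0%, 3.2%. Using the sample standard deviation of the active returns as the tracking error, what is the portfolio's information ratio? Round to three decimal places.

μ = (4.7 + 5.3 + 0.8 − 4 + 3.2) / 5 = 10.00 / 5 = 2.0000%
Sample std dev = √[57.0600 / 4] = 3.7769%
IR = μ / tracking error = 2.0000 / 3.7769 = 0.5295

0.530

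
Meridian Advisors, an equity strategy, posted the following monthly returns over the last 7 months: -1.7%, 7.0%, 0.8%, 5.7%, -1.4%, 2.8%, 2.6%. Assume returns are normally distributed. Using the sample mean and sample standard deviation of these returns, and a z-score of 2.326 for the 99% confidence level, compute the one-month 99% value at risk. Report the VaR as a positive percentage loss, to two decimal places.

μ = (-1.7 + 7 + 0.8 + 5.7 − 1.4 + 2.8 + 2.6) / 7 = 2.2571%
Σ(r − μ)² = (-1.7 − 2.2571)² + (7 − 2.2571)² + (0.8 − 2.2571)² + … = 65.9171
sample σ = √(65.9171 / 6) = √10.9862 = 3.3145%
VaR = −(μ − z·σ) = −(2.2571 − 2.326 × 3.3145) = −(-5.4524) = 5.4524%

5.45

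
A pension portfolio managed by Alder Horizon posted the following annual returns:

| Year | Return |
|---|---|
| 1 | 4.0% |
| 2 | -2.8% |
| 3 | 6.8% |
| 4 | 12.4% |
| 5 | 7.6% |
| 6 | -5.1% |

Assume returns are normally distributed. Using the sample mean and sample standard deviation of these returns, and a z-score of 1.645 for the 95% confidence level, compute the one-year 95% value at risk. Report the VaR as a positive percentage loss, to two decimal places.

7.10

Mean return r̄ = 22.90 / 6 = 3.8167%
Σ(r − r̄)² = (4 − 3.8167)² + (-2.8 − 3.8167)² + (6.8 − 3.8167)² + … = 220.2083
sample σ = √(220.2083 / 5) = √44.0417 = 6.6364%
VaR = −(r̄ − z·σ) = −(3.8167 − 1.645 × 6.6364) = −(-7.1002) = 7.1002%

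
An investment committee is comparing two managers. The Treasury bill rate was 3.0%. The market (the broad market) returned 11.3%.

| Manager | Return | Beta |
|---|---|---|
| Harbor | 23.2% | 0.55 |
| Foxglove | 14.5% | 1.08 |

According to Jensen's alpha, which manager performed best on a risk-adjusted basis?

Harbor: α = 23.2% − [3.0% + 0.55 × (11.3% − 3.0%)] = 15.635
Foxglove: α = 14.5% − [3.0% + 1.08 × (11.3% − 3.0%)] = 2.536
Highest: Harbor (15.635).

Harbor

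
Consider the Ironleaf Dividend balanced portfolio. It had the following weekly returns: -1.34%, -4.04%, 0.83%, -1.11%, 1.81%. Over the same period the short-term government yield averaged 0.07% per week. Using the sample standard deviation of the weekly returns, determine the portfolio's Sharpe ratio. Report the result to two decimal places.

-0.37

r̄ = (-1.34 − 4.04 + 0.83 − 1.11 + 1.81) / 5 = -0.7700%
Σ(r − r̄)² = (-1.34 − (-0.7700))² + (-4.04 − (-0.7700))² + … = 20.3498
σ = √[20.3498 / 4] = 2.2555%
Sharpe = (r̄ − rf) / σ = (-0.7700 − 0.07) / 2.2555 = -0.8400 / 2.2555 = -0.3724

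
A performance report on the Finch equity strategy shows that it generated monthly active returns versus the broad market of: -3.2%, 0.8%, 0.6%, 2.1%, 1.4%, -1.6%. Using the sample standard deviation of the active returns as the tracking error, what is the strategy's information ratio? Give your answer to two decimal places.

μ = (-3.2 + 0.8 + 0.6 + 2.1 + 1.4 − 1.6) / 6 = 0.10 / 6 = 0.0167%
Σ(r − μ)² = (-3.2 − 0.0167)² + (0.8 − 0.0167)² + … = 20.1683
σ = √[20.1683 / 5] = 2.0084%
IR = μ / tracking error = 0.0167 / 2.0084 = 0.0083

0.01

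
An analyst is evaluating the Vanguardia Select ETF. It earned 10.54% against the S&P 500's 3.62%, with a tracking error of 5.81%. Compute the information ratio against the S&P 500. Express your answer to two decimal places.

1.19

IR = (Rp − Rb) / TE = (10.54% − 3.62%) / 5.81% = 6.92% / 5.81% = 1.1910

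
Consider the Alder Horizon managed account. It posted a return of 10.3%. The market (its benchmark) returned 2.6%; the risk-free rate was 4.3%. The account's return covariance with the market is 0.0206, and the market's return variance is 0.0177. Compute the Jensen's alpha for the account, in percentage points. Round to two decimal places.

7.98

β = Cov / Var = 0.0206 / 0.0177 = 1.1638
E[R] = Rf + β(Rm − Rf) = 4.3% + 1.1638 × (2.6% − 4.3%) = 2.3215%
α = Rp − E[R] = 10.3% − 2.3215% = 7.9785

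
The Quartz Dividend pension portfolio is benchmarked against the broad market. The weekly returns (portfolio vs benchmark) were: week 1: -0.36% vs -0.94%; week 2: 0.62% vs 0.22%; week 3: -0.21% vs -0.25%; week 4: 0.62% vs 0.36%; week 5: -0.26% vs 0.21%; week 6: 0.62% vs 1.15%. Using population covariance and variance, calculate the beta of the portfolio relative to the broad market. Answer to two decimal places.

0.53

r̄p = 0.1717%,  r̄m = 0.1250%
Cov = Σ(rp − r̄p)(rm − r̄m) / 6 = 0.2134
Var(rm) = Σ(rm − r̄m)² / 6 = 0.3995
β = Cov / Var = 0.2134 / 0.3995 = 0.5342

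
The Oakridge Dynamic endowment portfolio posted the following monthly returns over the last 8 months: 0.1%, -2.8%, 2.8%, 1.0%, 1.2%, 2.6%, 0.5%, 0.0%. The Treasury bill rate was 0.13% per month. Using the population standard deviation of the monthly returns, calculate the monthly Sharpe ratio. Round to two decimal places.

0.33

Mean return μ = 5.40 / 8 = 0.6750%
Σ(r − μ)² = (0.1 − 0.6750)² + (-2.8 − 0.6750)² + (2.8 − 0.6750)² + … = 21.4950
σ = √[21.4950 / 8] = 1.6392%
Sharpe = (μ − rf) / σ = (0.6750 − 0.13) / 1.6392 = 0.5450 / 1.6392 = 0.3325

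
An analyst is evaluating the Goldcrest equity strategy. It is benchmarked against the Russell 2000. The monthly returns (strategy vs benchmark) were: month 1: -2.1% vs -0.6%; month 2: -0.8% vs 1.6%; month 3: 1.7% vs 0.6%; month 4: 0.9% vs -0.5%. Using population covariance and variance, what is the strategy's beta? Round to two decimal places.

r̄p = -0.0750%,  r̄m = 0.2750%
Cov = Σ(rp − r̄p)(rm − r̄m) / 4 = 0.1581
Var(rm) = Σ(rm − r̄m)² / 4 = 0.8069
β = Cov / Var = 0.1581 / 0.8069 = 0.1959

0.20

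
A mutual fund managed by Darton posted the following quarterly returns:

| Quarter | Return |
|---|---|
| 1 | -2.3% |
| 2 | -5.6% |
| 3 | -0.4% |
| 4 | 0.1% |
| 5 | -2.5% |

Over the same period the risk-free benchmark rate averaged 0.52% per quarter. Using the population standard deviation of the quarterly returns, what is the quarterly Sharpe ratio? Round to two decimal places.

-1.32

Mean return r̄ = -10.70 / 5 = -2.1400%
Σ(r − r̄)² = (-2.3 − (-2.1400))² + (-5.6 − (-2.1400))² + … = 20.1720
σ = √[20.1720 / 5] = 2.0086%
Sharpe = (r̄ − rf) / σ = (-2.1400 − 0.52) / 2.0086 = -2.6600 / 2.0086 = -1.3243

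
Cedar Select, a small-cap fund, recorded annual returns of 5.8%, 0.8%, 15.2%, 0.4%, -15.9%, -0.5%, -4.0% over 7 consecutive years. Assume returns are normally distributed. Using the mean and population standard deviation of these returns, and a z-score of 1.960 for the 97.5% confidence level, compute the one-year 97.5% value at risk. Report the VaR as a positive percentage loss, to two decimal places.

Mean return μ = 1.80 / 7 = 0.2571%
Σ(r − μ)² = (5.8 − 0.2571)² + (0.8 − 0.2571)² + (15.2 − 0.2571)² + … = 534.0771
population σ = √(534.0771 / 7) = √76.2967 = 8.7348%
VaR = −(μ − z·σ) = −(0.2571 − 1.960 × 8.7348) = −(-16.8631) = 16.8631%

16.86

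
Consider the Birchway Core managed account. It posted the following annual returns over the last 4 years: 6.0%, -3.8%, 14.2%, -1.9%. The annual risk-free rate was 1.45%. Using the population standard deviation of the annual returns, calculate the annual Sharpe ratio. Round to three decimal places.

0.305

Mean return r̄ = 14.50 / 4 = 3.6250%
Σ(r − r̄)² = 203.1275; population σ = √(203.1275/4) = 7.1261%
Sharpe = (r̄ − rf) / σ = (3.6250 − 1.45) / 7.1261 = 2.1750 / 7.1261 = 0.3052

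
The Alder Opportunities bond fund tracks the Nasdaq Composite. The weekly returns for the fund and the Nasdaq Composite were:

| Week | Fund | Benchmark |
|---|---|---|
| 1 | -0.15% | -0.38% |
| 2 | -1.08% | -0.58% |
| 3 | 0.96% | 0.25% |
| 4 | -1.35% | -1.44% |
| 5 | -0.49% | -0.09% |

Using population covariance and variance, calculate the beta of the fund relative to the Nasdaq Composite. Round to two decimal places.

r̄p = -0.4220%,  r̄m = -0.4480%
Cov = Σ(rp − r̄p)(rm − r̄m) / 5 = 0.3932
Var(rm) = Σ(rm − r̄m)² / 5 = 0.3243
β = Cov / Var = 0.3932 / 0.3243 = 1.2125

1.21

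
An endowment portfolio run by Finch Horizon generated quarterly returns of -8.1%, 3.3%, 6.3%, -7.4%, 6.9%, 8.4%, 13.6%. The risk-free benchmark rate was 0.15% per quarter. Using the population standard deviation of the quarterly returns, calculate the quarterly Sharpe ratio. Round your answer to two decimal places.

Mean return μ = 23.00 / 7 = 3.2857%
Population std dev = √[398.5086 / 7] = 7.5452%
Sharpe = (μ − rf) / σ = (3.2857 − 0.15) / 7.5452 = 3.1357 / 7.5452 = 0.4156

0.42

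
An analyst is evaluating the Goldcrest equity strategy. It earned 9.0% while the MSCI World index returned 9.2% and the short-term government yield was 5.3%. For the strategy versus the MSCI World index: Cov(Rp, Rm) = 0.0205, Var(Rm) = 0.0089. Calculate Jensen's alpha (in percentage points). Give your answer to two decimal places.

β = Cov / Var = 0.0205 / 0.0089 = 2.3034
E[R] = Rf + β(Rm − Rf) = 5.3% + 2.3034 × (9.2% − 5.3%) = 14.2833%
α = Rp − E[R] = 9.0% − 14.2833% = -5.2833

-5.28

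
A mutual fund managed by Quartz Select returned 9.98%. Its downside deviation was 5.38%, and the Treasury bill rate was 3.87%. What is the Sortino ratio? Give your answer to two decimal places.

1.14

Sortino = (Rp − Rf) / σd = (9.98% − 3.87%) / 5.38% = 6.11% / 5.38% = 1.1357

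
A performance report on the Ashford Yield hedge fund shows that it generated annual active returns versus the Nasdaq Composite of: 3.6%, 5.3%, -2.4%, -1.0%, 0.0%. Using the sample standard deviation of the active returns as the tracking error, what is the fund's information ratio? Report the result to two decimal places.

r̄ = (3.6 + 5.3 − 2.4 − 1 + 0) / 5 = 5.50 / 5 = 1.1000%
Σ(r − r̄)² = 41.7600; sample σ = √(41.7600/4) = 3.2311%
IR = r̄ / tracking error = 1.1000 / 3.2311 = 0.3404

0.34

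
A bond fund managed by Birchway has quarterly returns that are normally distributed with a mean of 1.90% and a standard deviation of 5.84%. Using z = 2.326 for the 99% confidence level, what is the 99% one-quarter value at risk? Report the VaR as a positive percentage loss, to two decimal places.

11.68

VaR (as % loss) = −(μ − z·σ) = −(1.90% − 2.326 × 5.84%) = −(-11.68384%) = 11.68384%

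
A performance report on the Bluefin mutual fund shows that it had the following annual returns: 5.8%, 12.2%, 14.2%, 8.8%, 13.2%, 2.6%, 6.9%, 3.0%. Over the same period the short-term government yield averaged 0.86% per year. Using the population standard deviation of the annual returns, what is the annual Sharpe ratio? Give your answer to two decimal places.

r̄ = (5.8 + 12.2 + 14.2 + 8.8 + 13.2 + 2.6 + 6.9 + 3) / 8 = 66.70 / 8 = 8.3375%
Σ(r − r̄)² = (5.8 − 8.3375)² + (12.2 − 8.3375)² + … = 143.0588
population σ = √(143.0588 / 8) = √17.8824 = 4.2288%
Sharpe = (r̄ − rf) / σ = (8.3375 − 0.86) / 4.2288 = 7.4775 / 4.2288 = 1.7682

1.77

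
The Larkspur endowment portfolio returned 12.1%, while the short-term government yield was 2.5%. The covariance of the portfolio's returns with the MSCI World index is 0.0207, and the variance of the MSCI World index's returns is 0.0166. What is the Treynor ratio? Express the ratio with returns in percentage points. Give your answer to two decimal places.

7.70

β = Cov / Var = 0.0207 / 0.0166 = 1.2470
Treynor = (Rp − Rf) / β = (12.1% − 2.5%) / 1.2470 = 9.60 / 1.2470 = 7.6985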